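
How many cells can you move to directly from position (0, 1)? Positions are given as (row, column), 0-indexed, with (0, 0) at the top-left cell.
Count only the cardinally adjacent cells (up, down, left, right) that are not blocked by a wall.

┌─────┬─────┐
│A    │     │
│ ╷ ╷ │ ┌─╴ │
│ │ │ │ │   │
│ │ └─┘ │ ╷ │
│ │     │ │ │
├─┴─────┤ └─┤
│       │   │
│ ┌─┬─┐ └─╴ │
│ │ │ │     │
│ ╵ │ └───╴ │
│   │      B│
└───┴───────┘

Checking passable neighbors of (0, 1):
Neighbors: (1, 1), (0, 0), (0, 2)
Count: 3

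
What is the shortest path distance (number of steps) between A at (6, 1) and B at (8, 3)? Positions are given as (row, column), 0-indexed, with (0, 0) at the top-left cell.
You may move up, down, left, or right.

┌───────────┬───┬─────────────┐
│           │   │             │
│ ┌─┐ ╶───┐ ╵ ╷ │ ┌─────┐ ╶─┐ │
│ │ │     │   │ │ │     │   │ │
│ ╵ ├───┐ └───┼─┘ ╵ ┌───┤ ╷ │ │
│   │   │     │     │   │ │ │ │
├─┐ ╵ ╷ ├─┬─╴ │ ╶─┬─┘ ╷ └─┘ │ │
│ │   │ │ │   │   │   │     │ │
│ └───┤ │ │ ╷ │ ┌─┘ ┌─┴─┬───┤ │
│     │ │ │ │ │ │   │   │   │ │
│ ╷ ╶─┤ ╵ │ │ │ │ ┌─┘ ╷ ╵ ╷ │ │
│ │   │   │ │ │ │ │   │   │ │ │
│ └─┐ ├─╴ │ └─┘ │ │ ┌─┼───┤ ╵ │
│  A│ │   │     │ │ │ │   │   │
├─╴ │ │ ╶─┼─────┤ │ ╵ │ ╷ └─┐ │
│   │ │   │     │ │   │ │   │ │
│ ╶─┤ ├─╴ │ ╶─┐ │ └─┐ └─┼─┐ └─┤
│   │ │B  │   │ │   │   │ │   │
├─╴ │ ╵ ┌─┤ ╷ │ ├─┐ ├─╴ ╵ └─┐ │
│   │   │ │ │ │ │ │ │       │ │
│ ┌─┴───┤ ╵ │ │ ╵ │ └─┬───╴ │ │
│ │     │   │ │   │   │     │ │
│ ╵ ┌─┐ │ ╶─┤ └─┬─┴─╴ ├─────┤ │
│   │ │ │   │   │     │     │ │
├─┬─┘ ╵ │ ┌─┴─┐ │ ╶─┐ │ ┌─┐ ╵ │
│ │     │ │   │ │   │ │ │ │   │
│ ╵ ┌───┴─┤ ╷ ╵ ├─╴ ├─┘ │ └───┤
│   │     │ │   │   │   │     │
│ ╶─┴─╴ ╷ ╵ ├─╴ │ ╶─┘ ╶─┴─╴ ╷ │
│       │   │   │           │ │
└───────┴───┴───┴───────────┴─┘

Finding path from (6, 1) to (8, 3):
Path: (6,1) → (6,0) → (5,0) → (4,0) → (4,1) → (5,1) → (5,2) → (6,2) → (7,2) → (8,2) → (9,2) → (9,3) → (8,3)
Distance: 12 steps

Solution:

┌───────────┬───┬─────────────┐
│           │   │             │
│ ┌─┐ ╶───┐ ╵ ╷ │ ┌─────┐ ╶─┐ │
│ │ │     │   │ │ │     │   │ │
│ ╵ ├───┐ └───┼─┘ ╵ ┌───┤ ╷ │ │
│   │   │     │     │   │ │ │ │
├─┐ ╵ ╷ ├─┬─╴ │ ╶─┬─┘ ╷ └─┘ │ │
│ │   │ │ │   │   │   │     │ │
│ └───┤ │ │ ╷ │ ┌─┘ ┌─┴─┬───┤ │
│↱ ↓  │ │ │ │ │ │   │   │   │ │
│ ╷ ╶─┤ ╵ │ │ │ │ ┌─┘ ╷ ╵ ╷ │ │
│↑│↳ ↓│   │ │ │ │ │   │   │ │ │
│ └─┐ ├─╴ │ └─┘ │ │ ┌─┼───┤ ╵ │
│↑ A│↓│   │     │ │ │ │   │   │
├─╴ │ │ ╶─┼─────┤ │ ╵ │ ╷ └─┐ │
│   │↓│   │     │ │   │ │   │ │
│ ╶─┤ ├─╴ │ ╶─┐ │ └─┐ └─┼─┐ └─┤
│   │↓│B  │   │ │   │   │ │   │
├─╴ │ ╵ ┌─┤ ╷ │ ├─┐ ├─╴ ╵ └─┐ │
│   │↳ ↑│ │ │ │ │ │ │       │ │
│ ┌─┴───┤ ╵ │ │ ╵ │ └─┬───╴ │ │
│ │     │   │ │   │   │     │ │
│ ╵ ┌─┐ │ ╶─┤ └─┬─┴─╴ ├─────┤ │
│   │ │ │   │   │     │     │ │
├─┬─┘ ╵ │ ┌─┴─┐ │ ╶─┐ │ ┌─┐ ╵ │
│ │     │ │   │ │   │ │ │ │   │
│ ╵ ┌───┴─┤ ╷ ╵ ├─╴ ├─┘ │ └───┤
│   │     │ │   │   │   │     │
│ ╶─┴─╴ ╷ ╵ ├─╴ │ ╶─┘ ╶─┴─╴ ╷ │
│       │   │   │           │ │
└───────┴───┴───┴───────────┴─┘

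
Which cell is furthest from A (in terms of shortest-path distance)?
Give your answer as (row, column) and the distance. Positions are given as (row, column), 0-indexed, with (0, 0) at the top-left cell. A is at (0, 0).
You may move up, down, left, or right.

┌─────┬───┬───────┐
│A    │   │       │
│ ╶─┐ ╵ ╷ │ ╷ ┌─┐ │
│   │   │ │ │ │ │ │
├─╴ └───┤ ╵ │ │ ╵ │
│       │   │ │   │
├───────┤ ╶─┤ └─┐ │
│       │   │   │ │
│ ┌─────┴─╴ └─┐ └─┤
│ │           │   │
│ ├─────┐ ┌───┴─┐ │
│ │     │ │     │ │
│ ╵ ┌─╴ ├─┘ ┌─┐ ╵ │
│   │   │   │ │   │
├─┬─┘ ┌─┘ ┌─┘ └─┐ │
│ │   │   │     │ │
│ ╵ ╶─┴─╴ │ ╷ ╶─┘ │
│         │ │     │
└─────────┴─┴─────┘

Computing BFS distances from A to all cells:
Furthest cell: (3, 3)
Distance: 46 steps

Path from A to the furthest cell:

┌─────┬───┬───────┐
│A → ↓│↱ ↓│↱ ↓    │
│ ╶─┐ ╵ ╷ │ ╷ ┌─┐ │
│   │↳ ↑│↓│↑│↓│ │ │
├─╴ └───┤ ╵ │ │ ╵ │
│       │↳ ↑│↓│   │
├───────┤ ╶─┤ └─┐ │
│↱ → → B│   │↳ ↓│ │
│ ┌─────┴─╴ └─┐ └─┤
│↑│           │↳ ↓│
│ ├─────┐ ┌───┴─┐ │
│↑│↓ ← ↰│ │↓ ← ↰│↓│
│ ╵ ┌─╴ ├─┘ ┌─┐ ╵ │
│↑ ↲│↱ ↑│↓ ↲│ │↑ ↲│
├─┬─┘ ┌─┘ ┌─┘ └─┐ │
│ │↱ ↑│  ↓│     │ │
│ ╵ ╶─┴─╴ │ ╷ ╶─┘ │
│  ↑ ← ← ↲│ │     │
└─────────┴─┴─────┘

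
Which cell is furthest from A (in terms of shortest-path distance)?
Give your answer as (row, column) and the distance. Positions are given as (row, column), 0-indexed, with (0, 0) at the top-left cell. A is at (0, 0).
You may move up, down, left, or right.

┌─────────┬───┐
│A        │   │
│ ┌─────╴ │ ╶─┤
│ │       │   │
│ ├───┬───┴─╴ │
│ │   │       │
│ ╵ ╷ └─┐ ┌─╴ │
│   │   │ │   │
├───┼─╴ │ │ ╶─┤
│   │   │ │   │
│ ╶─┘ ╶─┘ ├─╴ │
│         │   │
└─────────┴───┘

Computing BFS distances from A to all cells:
Furthest cell: (5, 5)
Distance: 24 steps

Path from A to the furthest cell:

┌─────────┬───┐
│A        │   │
│ ┌─────╴ │ ╶─┤
│↓│       │   │
│ ├───┬───┴─╴ │
│↓│↱ ↓│  ↱ → ↓│
│ ╵ ╷ └─┐ ┌─╴ │
│↳ ↑│↳ ↓│↑│↓ ↲│
├───┼─╴ │ │ ╶─┤
│   │↓ ↲│↑│↳ ↓│
│ ╶─┘ ╶─┘ ├─╴ │
│    ↳ → ↑│B ↲│
└─────────┴───┘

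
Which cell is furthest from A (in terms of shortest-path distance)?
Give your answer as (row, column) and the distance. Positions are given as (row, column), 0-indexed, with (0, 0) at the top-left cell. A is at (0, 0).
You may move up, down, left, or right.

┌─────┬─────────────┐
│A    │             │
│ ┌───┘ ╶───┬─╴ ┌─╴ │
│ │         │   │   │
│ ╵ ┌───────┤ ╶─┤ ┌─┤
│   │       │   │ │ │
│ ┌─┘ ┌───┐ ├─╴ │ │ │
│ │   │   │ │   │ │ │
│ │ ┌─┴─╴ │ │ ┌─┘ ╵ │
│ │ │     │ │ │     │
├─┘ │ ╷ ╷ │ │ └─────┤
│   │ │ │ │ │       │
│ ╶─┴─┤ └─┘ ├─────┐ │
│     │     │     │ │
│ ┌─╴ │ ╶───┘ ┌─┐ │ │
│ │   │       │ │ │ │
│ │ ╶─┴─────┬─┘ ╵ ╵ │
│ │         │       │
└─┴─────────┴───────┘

Computing BFS distances from A to all cells:
Furthest cell: (8, 5)
Distance: 59 steps

Path from A to the furthest cell:

┌─────┬─────────────┐
│A    │↱ → → → ↓    │
│ ┌───┘ ╶───┬─╴ ┌─╴ │
│↓│↱ → ↑    │↓ ↲│   │
│ ╵ ┌───────┤ ╶─┤ ┌─┤
│↳ ↑│↓ ← ← ↰│↳ ↓│ │ │
│ ┌─┘ ┌───┐ ├─╴ │ │ │
│ │↓ ↲│   │↑│↓ ↲│ │ │
│ │ ┌─┴─╴ │ │ ┌─┘ ╵ │
│ │↓│     │↑│↓│     │
├─┘ │ ╷ ╷ │ │ └─────┤
│↓ ↲│ │ │ │↑│↳ → → ↓│
│ ╶─┴─┤ └─┘ ├─────┐ │
│↳ → ↓│↱ → ↑│↓ ← ↰│↓│
│ ┌─╴ │ ╶───┘ ┌─┐ │ │
│ │↓ ↲│↑ ← ← ↲│ │↑│↓│
│ │ ╶─┴─────┬─┘ ╵ ╵ │
│ │↳ → → → B│    ↑ ↲│
└─┴─────────┴───────┘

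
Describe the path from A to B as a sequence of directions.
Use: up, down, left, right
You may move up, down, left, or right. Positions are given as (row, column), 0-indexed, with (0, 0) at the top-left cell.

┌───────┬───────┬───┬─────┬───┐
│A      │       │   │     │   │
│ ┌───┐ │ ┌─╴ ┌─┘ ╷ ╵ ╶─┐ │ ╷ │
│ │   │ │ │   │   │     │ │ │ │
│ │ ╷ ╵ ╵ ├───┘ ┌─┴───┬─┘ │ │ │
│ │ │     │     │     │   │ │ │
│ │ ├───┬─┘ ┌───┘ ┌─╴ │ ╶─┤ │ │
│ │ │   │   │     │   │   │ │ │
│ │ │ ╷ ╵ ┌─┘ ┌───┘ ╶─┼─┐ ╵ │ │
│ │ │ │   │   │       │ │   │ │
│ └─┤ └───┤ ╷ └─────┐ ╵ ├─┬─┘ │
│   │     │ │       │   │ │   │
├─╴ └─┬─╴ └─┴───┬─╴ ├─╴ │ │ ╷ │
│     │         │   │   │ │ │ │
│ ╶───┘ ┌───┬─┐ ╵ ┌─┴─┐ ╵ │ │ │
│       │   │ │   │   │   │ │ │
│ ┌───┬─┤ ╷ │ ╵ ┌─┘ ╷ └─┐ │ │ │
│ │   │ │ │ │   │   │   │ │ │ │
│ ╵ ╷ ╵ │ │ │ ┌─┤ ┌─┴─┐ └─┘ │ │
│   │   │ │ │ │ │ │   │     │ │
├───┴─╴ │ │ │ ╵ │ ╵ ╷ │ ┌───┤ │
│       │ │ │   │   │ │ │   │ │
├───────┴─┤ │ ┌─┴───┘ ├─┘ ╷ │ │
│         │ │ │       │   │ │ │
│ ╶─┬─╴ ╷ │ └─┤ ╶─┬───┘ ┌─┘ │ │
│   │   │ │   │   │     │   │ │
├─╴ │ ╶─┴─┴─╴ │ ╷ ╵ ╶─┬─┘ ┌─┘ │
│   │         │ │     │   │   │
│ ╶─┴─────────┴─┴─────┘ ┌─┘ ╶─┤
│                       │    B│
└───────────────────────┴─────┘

Finding the path and converting it to directions:
Path through cells: (0,0) → (1,0) → (2,0) → (3,0) → (4,0) → (5,0) → (5,1) → (6,1) → (6,0) → (7,0) → (7,1) → (7,2) → (7,3) → (6,3) → (6,4) → (5,4) → (5,3) → (5,2) → (4,2) → (3,2) → (3,3) → (4,3) → (4,4) → (3,4) → (3,5) → (2,5) → (2,6) → (2,7) → (1,7) → (1,8) → (0,8) → (0,9) → (1,9) → (1,10) → (0,10) → (0,11) → (0,12) → (1,12) → (2,12) → (2,11) → (3,11) → (3,12) → (4,12) → (4,13) → (3,13) → (2,13) → (1,13) → (0,13) → (0,14) → (1,14) → (2,14) → (3,14) → (4,14) → (5,14) → (6,14) → (7,14) → (8,14) → (9,14) → (10,14) → (11,14) → (12,14) → (13,14) → (13,13) → (14,13) → (14,14)
Directions: down, down, down, down, down, right, down, left, down, right, right, right, up, right, up, left, left, up, up, right, down, right, up, right, up, right, right, up, right, up, right, down, right, up, right, right, down, down, left, down, right, down, right, up, up, up, up, right, down, down, down, down, down, down, down, down, down, down, down, down, down, left, down, right

Solution:

┌───────┬───────┬───┬─────┬───┐
│A      │       │↱ ↓│↱ → ↓│↱ ↓│
│ ┌───┐ │ ┌─╴ ┌─┘ ╷ ╵ ╶─┐ │ ╷ │
│↓│   │ │ │   │↱ ↑│↳ ↑  │↓│↑│↓│
│ │ ╷ ╵ ╵ ├───┘ ┌─┴───┬─┘ │ │ │
│↓│ │     │↱ → ↑│     │↓ ↲│↑│↓│
│ │ ├───┬─┘ ┌───┘ ┌─╴ │ ╶─┤ │ │
│↓│ │↱ ↓│↱ ↑│     │   │↳ ↓│↑│↓│
│ │ │ ╷ ╵ ┌─┘ ┌───┘ ╶─┼─┐ ╵ │ │
│↓│ │↑│↳ ↑│   │       │ │↳ ↑│↓│
│ └─┤ └───┤ ╷ └─────┐ ╵ ├─┬─┘ │
│↳ ↓│↑ ← ↰│ │       │   │ │  ↓│
├─╴ └─┬─╴ └─┴───┬─╴ ├─╴ │ │ ╷ │
│↓ ↲  │↱ ↑      │   │   │ │ │↓│
│ ╶───┘ ┌───┬─┐ ╵ ┌─┴─┐ ╵ │ │ │
│↳ → → ↑│   │ │   │   │   │ │↓│
│ ┌───┬─┤ ╷ │ ╵ ┌─┘ ╷ └─┐ │ │ │
│ │   │ │ │ │   │   │   │ │ │↓│
│ ╵ ╷ ╵ │ │ │ ┌─┤ ┌─┴─┐ └─┘ │ │
│   │   │ │ │ │ │ │   │     │↓│
├───┴─╴ │ │ │ ╵ │ ╵ ╷ │ ┌───┤ │
│       │ │ │   │   │ │ │   │↓│
├───────┴─┤ │ ┌─┴───┘ ├─┘ ╷ │ │
│         │ │ │       │   │ │↓│
│ ╶─┬─╴ ╷ │ └─┤ ╶─┬───┘ ┌─┘ │ │
│   │   │ │   │   │     │   │↓│
├─╴ │ ╶─┴─┴─╴ │ ╷ ╵ ╶─┬─┘ ┌─┘ │
│   │         │ │     │   │↓ ↲│
│ ╶─┴─────────┴─┴─────┘ ┌─┘ ╶─┤
│                       │  ↳ B│
└───────────────────────┴─────┘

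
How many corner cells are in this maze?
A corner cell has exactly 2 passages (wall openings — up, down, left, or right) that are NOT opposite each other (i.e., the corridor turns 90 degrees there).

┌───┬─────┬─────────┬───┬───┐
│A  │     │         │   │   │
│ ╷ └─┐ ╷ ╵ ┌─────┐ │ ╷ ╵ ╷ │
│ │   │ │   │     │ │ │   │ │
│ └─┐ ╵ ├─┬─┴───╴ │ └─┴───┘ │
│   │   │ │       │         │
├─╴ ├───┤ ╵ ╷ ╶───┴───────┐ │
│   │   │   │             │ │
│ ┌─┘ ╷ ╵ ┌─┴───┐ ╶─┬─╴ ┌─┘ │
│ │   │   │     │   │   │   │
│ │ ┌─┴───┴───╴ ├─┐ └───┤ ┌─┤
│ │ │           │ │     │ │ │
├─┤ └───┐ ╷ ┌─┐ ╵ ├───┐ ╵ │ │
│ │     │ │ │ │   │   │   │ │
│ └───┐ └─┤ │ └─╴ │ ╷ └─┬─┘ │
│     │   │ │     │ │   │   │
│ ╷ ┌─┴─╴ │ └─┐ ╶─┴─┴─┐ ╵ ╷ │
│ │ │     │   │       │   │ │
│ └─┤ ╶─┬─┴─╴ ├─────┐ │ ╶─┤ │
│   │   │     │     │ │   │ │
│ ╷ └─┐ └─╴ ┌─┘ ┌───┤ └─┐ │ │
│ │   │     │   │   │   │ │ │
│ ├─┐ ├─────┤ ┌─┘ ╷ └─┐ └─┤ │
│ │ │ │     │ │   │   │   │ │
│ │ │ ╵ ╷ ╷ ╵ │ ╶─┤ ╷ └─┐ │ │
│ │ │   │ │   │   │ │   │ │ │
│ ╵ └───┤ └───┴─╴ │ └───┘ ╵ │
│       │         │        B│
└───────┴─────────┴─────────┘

Counting corner cells (2 non-opposite passages):
Total corners: 98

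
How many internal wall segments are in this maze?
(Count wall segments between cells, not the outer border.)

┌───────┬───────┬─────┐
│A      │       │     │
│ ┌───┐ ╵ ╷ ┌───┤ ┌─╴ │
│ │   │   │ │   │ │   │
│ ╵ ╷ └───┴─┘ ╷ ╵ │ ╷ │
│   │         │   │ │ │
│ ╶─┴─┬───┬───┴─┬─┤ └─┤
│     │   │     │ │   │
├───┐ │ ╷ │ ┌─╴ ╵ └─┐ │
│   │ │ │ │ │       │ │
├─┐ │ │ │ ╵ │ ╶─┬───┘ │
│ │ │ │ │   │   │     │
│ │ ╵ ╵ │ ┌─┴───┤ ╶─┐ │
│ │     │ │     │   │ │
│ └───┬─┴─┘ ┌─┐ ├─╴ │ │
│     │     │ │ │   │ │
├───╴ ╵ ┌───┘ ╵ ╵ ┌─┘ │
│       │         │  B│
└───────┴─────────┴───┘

Counting internal wall segments:
Total internal walls: 80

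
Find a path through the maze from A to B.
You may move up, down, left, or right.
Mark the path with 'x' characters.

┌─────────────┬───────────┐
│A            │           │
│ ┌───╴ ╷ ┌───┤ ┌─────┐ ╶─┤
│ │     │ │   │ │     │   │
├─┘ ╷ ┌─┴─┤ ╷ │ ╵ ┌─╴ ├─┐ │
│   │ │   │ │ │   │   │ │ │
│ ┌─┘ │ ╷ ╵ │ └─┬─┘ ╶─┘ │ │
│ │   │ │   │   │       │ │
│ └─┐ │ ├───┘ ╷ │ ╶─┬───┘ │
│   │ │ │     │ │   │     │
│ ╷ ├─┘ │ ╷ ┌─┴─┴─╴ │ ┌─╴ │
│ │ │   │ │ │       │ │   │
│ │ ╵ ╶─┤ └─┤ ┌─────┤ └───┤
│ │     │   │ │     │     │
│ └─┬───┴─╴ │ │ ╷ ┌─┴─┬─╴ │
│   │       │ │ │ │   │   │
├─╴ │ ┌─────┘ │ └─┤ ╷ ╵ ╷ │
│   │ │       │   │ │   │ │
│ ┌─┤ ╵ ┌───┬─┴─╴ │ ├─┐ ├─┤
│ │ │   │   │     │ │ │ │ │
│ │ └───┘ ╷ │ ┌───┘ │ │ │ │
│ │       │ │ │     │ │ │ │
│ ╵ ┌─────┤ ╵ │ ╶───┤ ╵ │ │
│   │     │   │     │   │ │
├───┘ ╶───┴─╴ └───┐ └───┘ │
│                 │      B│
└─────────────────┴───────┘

Finding the shortest path through the maze:
Path length: 96 steps
Directions: right → right → right → down → left → left → down → left → down → down → right → down → down → right → up → right → up → up → up → right → down → right → up → up → right → down → down → down → left → left → down → down → right → down → left → left → left → down → down → right → up → right → right → right → up → up → up → right → right → right → up → left → up → right → up → right → up → left → left → down → left → up → up → right → right → right → right → down → right → down → down → down → left → left → down → down → right → right → down → left → down → left → up → left → down → down → down → left → left → down → right → right → down → right → right → right

Solution:

┌─────────────┬───────────┐
│A x x x      │x x x x x  │
│ ┌───╴ ╷ ┌───┤ ┌─────┐ ╶─┤
│ │x x x│ │x x│x│x x x│x x│
├─┘ ╷ ┌─┴─┤ ╷ │ ╵ ┌─╴ ├─┐ │
│x x│ │x x│x│x│x x│x x│ │x│
│ ┌─┘ │ ╷ ╵ │ └─┬─┘ ╶─┘ │ │
│x│   │x│x x│x  │x x    │x│
│ └─┐ │ ├───┘ ╷ │ ╶─┬───┘ │
│x x│ │x│x x x│ │x x│x x x│
│ ╷ ├─┘ │ ╷ ┌─┴─┴─╴ │ ┌─╴ │
│ │x│x x│x│ │x x x x│x│   │
│ │ ╵ ╶─┤ └─┤ ┌─────┤ └───┤
│ │x x  │x x│x│     │x x x│
│ └─┬───┴─╴ │ │ ╷ ┌─┴─┬─╴ │
│   │x x x x│x│ │ │x x│x x│
├─╴ │ ┌─────┘ │ └─┤ ╷ ╵ ╷ │
│   │x│x x x x│   │x│x x│ │
│ ┌─┤ ╵ ┌───┬─┴─╴ │ ├─┐ ├─┤
│ │ │x x│   │     │x│ │ │ │
│ │ └───┘ ╷ │ ┌───┘ │ │ │ │
│ │       │ │ │x x x│ │ │ │
│ ╵ ┌─────┤ ╵ │ ╶───┤ ╵ │ │
│   │     │   │x x x│   │ │
├───┘ ╶───┴─╴ └───┐ └───┘ │
│                 │x x x B│
└─────────────────┴───────┘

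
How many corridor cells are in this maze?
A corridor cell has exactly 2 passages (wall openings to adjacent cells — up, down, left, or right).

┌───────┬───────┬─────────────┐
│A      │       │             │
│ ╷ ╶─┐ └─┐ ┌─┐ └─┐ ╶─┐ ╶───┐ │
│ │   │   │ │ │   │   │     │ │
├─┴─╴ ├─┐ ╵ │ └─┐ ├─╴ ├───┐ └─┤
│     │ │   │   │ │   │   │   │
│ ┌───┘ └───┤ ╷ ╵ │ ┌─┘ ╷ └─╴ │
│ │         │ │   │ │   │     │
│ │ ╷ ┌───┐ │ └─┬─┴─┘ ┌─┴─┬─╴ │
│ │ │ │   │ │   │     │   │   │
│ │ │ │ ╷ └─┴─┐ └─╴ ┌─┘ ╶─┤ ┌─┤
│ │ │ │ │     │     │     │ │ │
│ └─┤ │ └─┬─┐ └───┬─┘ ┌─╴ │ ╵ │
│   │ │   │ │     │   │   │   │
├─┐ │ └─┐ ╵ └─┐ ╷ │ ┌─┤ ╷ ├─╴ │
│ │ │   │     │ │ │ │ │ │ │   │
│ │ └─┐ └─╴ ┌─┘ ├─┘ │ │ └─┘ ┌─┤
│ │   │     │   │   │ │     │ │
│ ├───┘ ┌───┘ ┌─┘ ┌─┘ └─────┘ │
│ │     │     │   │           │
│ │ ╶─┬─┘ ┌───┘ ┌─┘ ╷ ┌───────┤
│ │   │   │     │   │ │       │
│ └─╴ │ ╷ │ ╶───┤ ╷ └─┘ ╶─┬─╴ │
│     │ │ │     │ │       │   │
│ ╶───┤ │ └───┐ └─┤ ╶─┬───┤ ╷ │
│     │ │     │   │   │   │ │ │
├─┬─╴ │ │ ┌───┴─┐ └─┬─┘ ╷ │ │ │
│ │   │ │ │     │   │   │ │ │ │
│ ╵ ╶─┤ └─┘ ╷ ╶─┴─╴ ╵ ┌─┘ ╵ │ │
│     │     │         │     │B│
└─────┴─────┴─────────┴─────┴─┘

Counting cells with exactly 2 passages:
Total corridor cells: 167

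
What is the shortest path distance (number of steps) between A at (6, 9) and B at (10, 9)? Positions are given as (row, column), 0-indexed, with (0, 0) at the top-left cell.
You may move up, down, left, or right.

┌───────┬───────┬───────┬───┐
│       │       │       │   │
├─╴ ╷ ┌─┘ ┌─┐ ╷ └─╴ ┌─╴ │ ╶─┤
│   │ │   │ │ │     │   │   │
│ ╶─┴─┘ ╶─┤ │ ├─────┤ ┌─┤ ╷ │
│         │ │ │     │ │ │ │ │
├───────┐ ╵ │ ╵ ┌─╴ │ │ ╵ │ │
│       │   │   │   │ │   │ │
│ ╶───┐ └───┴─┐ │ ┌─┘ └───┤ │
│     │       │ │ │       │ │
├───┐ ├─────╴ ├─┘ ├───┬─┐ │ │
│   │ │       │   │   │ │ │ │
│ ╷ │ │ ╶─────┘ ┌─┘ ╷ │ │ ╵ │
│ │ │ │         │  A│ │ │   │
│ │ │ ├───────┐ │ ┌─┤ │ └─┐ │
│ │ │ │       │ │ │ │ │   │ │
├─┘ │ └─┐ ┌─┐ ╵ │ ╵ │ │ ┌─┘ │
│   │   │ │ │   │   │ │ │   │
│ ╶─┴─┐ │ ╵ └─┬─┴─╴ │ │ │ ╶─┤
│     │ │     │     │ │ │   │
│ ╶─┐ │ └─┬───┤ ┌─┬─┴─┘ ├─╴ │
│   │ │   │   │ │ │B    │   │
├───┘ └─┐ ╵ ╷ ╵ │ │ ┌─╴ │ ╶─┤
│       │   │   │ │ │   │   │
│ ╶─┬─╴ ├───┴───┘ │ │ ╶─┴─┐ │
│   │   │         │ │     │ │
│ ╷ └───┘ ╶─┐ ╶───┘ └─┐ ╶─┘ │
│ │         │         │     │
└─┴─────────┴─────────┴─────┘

Finding path from (6, 9) to (10, 9):
Path: (6,9) → (6,8) → (7,8) → (8,8) → (8,9) → (9,9) → (9,8) → (9,7) → (10,7) → (11,7) → (11,6) → (10,6) → (10,5) → (11,5) → (11,4) → (10,4) → (10,3) → (9,3) → (8,3) → (8,2) → (7,2) → (6,2) → (5,2) → (4,2) → (4,1) → (4,0) → (3,0) → (3,1) → (3,2) → (3,3) → (4,3) → (4,4) → (4,5) → (4,6) → (5,6) → (5,5) → (5,4) → (5,3) → (6,3) → (6,4) → (6,5) → (6,6) → (6,7) → (5,7) → (5,8) → (4,8) → (3,8) → (3,9) → (2,9) → (2,8) → (2,7) → (3,7) → (3,6) → (2,6) → (1,6) → (0,6) → (0,7) → (1,7) → (1,8) → (1,9) → (0,9) → (0,10) → (0,11) → (1,11) → (1,10) → (2,10) → (3,10) → (4,10) → (4,11) → (4,12) → (5,12) → (6,12) → (6,13) → (7,13) → (8,13) → (8,12) → (9,12) → (9,13) → (10,13) → (10,12) → (11,12) → (11,13) → (12,13) → (13,13) → (13,12) → (13,11) → (12,11) → (12,10) → (11,10) → (11,11) → (10,11) → (10,10) → (10,9)
Distance: 92 steps

Solution:

┌───────┬───────┬───────┬───┐
│       │    ↱ ↓│  ↱ → ↓│   │
├─╴ ╷ ┌─┘ ┌─┐ ╷ └─╴ ┌─╴ │ ╶─┤
│   │ │   │ │↑│↳ → ↑│↓ ↲│   │
│ ╶─┴─┘ ╶─┤ │ ├─────┤ ┌─┤ ╷ │
│         │ │↑│↓ ← ↰│↓│ │ │ │
├───────┐ ╵ │ ╵ ┌─╴ │ │ ╵ │ │
│↱ → → ↓│   │↑ ↲│↱ ↑│↓│   │ │
│ ╶───┐ └───┴─┐ │ ┌─┘ └───┤ │
│↑ ← ↰│↳ → → ↓│ │↑│  ↳ → ↓│ │
├───┐ ├─────╴ ├─┘ ├───┬─┐ │ │
│   │↑│↓ ← ← ↲│↱ ↑│   │ │↓│ │
│ ╷ │ │ ╶─────┘ ┌─┘ ╷ │ │ ╵ │
│ │ │↑│↳ → → → ↑│↓ A│ │ │↳ ↓│
│ │ │ ├───────┐ │ ┌─┤ │ └─┐ │
│ │ │↑│       │ │↓│ │ │   │↓│
├─┘ │ └─┐ ┌─┐ ╵ │ ╵ │ │ ┌─┘ │
│   │↑ ↰│ │ │   │↳ ↓│ │ │↓ ↲│
│ ╶─┴─┐ │ ╵ └─┬─┴─╴ │ │ │ ╶─┤
│     │↑│     │↓ ← ↲│ │ │↳ ↓│
│ ╶─┐ │ └─┬───┤ ┌─┬─┴─┘ ├─╴ │
│   │ │↑ ↰│↓ ↰│↓│ │B ← ↰│↓ ↲│
├───┘ └─┐ ╵ ╷ ╵ │ │ ┌─╴ │ ╶─┤
│       │↑ ↲│↑ ↲│ │ │↱ ↑│↳ ↓│
│ ╶─┬─╴ ├───┴───┘ │ │ ╶─┴─┐ │
│   │   │         │ │↑ ↰  │↓│
│ ╷ └───┘ ╶─┐ ╶───┘ └─┐ ╶─┘ │
│ │         │         │↑ ← ↲│
└─┴─────────┴─────────┴─────┘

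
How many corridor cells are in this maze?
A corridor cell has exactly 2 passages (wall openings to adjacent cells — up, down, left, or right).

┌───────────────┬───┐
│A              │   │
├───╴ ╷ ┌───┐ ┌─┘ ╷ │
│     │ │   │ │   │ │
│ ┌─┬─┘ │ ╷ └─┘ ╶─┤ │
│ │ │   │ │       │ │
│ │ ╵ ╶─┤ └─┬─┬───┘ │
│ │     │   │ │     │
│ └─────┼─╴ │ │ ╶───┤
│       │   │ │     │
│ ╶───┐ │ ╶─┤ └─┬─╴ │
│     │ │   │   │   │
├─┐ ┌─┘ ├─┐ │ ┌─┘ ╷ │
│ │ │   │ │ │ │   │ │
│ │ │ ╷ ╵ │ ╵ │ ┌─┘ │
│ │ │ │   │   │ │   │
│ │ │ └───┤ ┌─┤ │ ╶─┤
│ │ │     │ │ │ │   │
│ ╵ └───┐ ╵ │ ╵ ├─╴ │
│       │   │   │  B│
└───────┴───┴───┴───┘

Counting cells with exactly 2 passages:
Total corridor cells: 74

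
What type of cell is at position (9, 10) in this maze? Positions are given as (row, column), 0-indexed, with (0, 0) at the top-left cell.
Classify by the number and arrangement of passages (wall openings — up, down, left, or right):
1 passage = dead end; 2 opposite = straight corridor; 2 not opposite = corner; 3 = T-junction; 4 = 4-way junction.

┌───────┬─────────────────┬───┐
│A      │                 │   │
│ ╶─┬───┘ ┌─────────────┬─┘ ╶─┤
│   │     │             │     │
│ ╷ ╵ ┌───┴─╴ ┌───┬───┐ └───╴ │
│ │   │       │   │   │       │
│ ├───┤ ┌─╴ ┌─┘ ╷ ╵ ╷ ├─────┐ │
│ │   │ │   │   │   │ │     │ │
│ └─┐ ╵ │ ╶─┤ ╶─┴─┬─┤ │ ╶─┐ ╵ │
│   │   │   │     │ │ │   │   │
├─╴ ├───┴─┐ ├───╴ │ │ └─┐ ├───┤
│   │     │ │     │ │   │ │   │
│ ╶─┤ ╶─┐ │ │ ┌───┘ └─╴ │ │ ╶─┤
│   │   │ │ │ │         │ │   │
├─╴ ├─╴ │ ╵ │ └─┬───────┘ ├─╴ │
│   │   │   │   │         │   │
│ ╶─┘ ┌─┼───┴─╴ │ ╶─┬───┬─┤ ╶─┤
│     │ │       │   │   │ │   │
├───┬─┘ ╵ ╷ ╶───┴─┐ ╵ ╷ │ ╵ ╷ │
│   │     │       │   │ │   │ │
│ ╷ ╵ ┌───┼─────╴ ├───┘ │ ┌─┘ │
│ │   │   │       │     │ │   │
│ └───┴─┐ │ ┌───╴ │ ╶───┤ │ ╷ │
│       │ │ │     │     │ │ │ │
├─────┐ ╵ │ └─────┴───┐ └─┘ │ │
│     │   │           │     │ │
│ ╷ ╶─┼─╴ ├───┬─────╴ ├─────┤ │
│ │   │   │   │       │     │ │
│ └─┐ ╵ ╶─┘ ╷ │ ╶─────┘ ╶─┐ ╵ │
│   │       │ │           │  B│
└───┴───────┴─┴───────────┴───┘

Checking cell at (9, 10):
Number of passages: 2
Cell type: corner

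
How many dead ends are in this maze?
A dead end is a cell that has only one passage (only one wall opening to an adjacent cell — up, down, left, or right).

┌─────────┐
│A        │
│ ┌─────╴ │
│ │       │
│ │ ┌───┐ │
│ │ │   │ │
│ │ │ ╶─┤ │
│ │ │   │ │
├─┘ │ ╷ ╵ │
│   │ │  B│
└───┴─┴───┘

Checking each cell for number of passages:

Dead ends found at positions:
  (2, 3)
  (3, 0)
  (4, 0)
  (4, 2)
Total dead ends: 4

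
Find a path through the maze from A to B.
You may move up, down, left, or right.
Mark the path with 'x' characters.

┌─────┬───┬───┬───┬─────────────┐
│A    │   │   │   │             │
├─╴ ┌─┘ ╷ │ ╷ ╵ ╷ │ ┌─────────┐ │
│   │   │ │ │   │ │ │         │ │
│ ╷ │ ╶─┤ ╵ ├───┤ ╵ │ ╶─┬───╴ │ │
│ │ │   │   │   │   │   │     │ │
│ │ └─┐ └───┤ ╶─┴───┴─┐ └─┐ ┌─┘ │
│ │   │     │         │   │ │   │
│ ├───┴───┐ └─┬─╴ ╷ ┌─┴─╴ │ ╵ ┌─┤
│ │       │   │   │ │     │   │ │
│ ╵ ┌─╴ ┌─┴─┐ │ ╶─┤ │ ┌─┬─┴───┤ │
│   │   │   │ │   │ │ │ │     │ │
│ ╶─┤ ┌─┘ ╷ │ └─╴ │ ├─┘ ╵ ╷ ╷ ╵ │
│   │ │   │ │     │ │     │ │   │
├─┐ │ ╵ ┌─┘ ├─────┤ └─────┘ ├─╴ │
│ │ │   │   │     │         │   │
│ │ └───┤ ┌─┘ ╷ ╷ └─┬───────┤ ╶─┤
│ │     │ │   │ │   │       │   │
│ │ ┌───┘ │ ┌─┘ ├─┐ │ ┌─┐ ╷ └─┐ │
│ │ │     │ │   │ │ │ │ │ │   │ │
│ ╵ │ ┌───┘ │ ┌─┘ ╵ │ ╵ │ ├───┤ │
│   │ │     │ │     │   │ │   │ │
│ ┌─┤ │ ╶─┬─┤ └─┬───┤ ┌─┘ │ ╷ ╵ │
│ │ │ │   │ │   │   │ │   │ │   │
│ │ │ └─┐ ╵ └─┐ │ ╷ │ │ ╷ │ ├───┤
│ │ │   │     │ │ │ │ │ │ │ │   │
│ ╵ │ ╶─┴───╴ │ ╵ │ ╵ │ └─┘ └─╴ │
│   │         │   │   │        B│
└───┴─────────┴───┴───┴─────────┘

Finding the shortest path through the maze:
Path length: 80 steps
Directions: right → down → left → down → down → down → down → right → up → right → right → down → left → down → down → right → up → right → up → right → down → down → left → down → down → left → left → down → down → down → down → right → right → right → right → up → left → left → up → left → up → right → right → up → up → right → up → right → down → down → left → down → down → right → down → down → right → up → up → right → down → down → right → up → up → up → up → up → right → right → down → down → down → left → down → down → right → right → right → right

Solution:

┌─────┬───┬───┬───┬─────────────┐
│A x  │   │   │   │             │
├─╴ ┌─┘ ╷ │ ╷ ╵ ╷ │ ┌─────────┐ │
│x x│   │ │ │   │ │ │         │ │
│ ╷ │ ╶─┤ ╵ ├───┤ ╵ │ ╶─┬───╴ │ │
│x│ │   │   │   │   │   │     │ │
│ │ └─┐ └───┤ ╶─┴───┴─┐ └─┐ ┌─┘ │
│x│   │     │         │   │ │   │
│ ├───┴───┐ └─┬─╴ ╷ ┌─┴─╴ │ ╵ ┌─┤
│x│x x x  │   │   │ │     │   │ │
│ ╵ ┌─╴ ┌─┴─┐ │ ╶─┤ │ ┌─┬─┴───┤ │
│x x│x x│x x│ │   │ │ │ │     │ │
│ ╶─┤ ┌─┘ ╷ │ └─╴ │ ├─┘ ╵ ╷ ╷ ╵ │
│   │x│x x│x│     │ │     │ │   │
├─┐ │ ╵ ┌─┘ ├─────┤ └─────┘ ├─╴ │
│ │ │x x│x x│x x  │         │   │
│ │ └───┤ ┌─┘ ╷ ╷ └─┬───────┤ ╶─┤
│ │     │x│x x│x│   │x x x  │   │
│ │ ┌───┘ │ ┌─┘ ├─┐ │ ┌─┐ ╷ └─┐ │
│ │ │x x x│x│x x│ │ │x│ │x│   │ │
│ ╵ │ ┌───┘ │ ┌─┘ ╵ │ ╵ │ ├───┤ │
│   │x│x x x│x│     │x  │x│   │ │
│ ┌─┤ │ ╶─┬─┤ └─┬───┤ ┌─┘ │ ╷ ╵ │
│ │ │x│x x│ │x x│x x│x│x x│ │   │
│ │ │ └─┐ ╵ └─┐ │ ╷ │ │ ╷ │ ├───┤
│ │ │x  │x x x│x│x│x│x│x│ │ │   │
│ ╵ │ ╶─┴───╴ │ ╵ │ ╵ │ └─┘ └─╴ │
│   │x x x x x│x x│x x│x x x x B│
└───┴─────────┴───┴───┴─────────┘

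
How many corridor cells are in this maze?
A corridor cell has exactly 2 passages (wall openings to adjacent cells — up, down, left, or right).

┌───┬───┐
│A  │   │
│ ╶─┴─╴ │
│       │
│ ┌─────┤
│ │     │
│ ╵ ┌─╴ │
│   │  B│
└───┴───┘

Counting cells with exactly 2 passages:
Total corridor cells: 12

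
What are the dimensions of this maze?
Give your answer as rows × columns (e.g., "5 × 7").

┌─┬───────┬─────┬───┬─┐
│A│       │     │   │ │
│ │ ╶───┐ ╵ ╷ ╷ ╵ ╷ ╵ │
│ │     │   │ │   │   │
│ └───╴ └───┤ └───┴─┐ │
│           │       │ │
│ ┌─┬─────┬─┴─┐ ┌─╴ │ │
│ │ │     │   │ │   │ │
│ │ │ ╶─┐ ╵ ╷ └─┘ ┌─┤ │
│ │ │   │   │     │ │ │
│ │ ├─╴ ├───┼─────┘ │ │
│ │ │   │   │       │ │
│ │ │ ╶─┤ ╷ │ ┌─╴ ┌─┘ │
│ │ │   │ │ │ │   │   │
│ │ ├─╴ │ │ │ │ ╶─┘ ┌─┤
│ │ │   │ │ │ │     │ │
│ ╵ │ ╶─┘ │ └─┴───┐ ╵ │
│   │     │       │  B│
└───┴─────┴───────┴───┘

Counting the maze dimensions:
Rows (vertical): 9
Columns (horizontal): 11
Dimensions: 9 × 11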